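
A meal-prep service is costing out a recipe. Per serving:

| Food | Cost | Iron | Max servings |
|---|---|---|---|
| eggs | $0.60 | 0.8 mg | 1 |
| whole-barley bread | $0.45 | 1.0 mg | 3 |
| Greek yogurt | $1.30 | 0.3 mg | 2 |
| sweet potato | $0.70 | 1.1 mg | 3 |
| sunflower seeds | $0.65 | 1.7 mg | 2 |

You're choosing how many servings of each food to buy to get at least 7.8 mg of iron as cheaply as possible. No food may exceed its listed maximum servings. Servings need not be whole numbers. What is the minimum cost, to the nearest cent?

$3.54

Cost per mg of iron: sunflower seeds $0.3824, whole-barley bread $0.4500, sweet potato $0.6364, eggs $0.7500, Greek yogurt $4.3333.
Take 2 servings of sunflower seeds: +3.4 mg iron for $1.30 (total $1.30, still need 4.4 mg).
Take 3 servings of whole-barley bread: +3.0 mg iron for $1.35 (total $2.65, still need 1.4 mg).
Take 1.273 servings of sweet potato: +1.4 mg iron for $0.89 (total $3.54, still need 0.0 mg).
Filling from the cheapest source first is optimal under one linear minimum: $3.54.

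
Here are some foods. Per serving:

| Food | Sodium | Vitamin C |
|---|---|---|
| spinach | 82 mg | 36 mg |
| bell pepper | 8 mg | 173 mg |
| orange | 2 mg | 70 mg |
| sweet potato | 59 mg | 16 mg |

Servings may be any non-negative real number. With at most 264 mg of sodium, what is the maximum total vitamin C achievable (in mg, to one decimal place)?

Vitamin C per mg sodium: orange 35, bell pepper 21.62, spinach 0.439, sweet potato 0.2712.
With no serving limits, spend the whole sodium allowance on orange: 264 mg / 2 mg × 70 mg = 9240.0 mg.

9240.0 mg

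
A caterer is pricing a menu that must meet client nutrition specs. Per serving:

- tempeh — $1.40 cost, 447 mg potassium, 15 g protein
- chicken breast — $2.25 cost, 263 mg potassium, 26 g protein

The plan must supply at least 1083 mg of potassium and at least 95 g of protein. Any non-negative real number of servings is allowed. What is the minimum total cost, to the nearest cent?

Minimising a linear cost over {potassium ≥ 1083, protein ≥ 95, servings ≥ 0} — the optimum is at a vertex, using one or two foods.
tempeh only: max(1083/447, 95/15) = 6.333 servings → $8.87.
chicken breast only: max(1083/263, 95/26) = 4.118 servings → $9.27.
tempeh + chicken breast with both tight: 0.4133 servings and 3.415 servings → $8.26.
The minimum over all feasible corners is $8.26.

$8.26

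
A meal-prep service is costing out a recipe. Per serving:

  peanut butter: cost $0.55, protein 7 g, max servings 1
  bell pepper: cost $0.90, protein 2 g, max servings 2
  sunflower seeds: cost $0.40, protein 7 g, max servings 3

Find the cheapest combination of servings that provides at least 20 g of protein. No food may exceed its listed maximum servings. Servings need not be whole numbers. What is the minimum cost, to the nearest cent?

$1.14

Cost per g of protein: sunflower seeds $0.0571, peanut butter $0.0786, bell pepper $0.4500.
Take 2.857 servings of sunflower seeds: +20.0 g protein for $1.14 (total $1.14, still need 0.0 g).
Filling from the cheapest source first is optimal under one linear minimum: $1.14.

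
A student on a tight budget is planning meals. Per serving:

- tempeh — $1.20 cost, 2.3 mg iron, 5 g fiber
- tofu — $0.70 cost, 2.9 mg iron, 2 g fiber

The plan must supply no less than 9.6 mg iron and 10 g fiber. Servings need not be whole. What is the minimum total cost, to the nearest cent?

$2.96

This is a tiny linear program; its minimum lies at a vertex of the feasible set. List the vertices and price them.
tempeh only: max(9.6/2.3, 10/5) = 4.174 servings → $5.01.
tofu only: max(9.6/2.9, 10/2) = 5 servings → $3.50.
tempeh + tofu with both tight: 0.9899 servings and 2.525 servings → $2.96.
Cheapest feasible corner: $2.96.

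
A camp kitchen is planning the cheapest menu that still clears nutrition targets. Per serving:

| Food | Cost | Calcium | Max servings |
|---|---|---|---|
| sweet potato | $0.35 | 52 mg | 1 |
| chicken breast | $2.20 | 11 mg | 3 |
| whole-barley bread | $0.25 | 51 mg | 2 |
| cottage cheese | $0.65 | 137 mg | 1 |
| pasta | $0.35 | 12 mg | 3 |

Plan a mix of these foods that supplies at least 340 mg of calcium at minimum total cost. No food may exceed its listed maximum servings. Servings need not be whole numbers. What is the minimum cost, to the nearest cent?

Cost per mg of calcium: cottage cheese $0.0047, whole-barley bread $0.0049, sweet potato $0.0067, pasta $0.0292, chicken breast $0.2000.
Take 1 serving of cottage cheese: +137.0 mg calcium for $0.65 (total $0.65, still need 203.0 mg).
Take 2 servings of whole-barley bread: +102.0 mg calcium for $0.50 (total $1.15, still need 101.0 mg).
Take 1 serving of sweet potato: +52.0 mg calcium for $0.35 (total $1.50, still need 49.0 mg).
Take 3 servings of pasta: +36.0 mg calcium for $1.05 (total $2.55, still need 13.0 mg).
Take 1.182 servings of chicken breast: +13.0 mg calcium for $2.60 (total $5.15, still need 0.0 mg).
Greedy by cheapest-per-mg is optimal for a single linear constraint, so the minimum cost is $5.15.

$5.15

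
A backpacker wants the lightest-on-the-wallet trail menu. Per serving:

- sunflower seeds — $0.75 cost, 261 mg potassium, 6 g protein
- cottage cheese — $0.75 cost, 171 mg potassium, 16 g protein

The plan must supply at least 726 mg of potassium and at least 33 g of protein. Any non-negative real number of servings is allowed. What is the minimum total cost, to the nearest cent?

At the optimum either one food covers both requirements or two foods hit both targets exactly; no other combination can be cheaper.
sunflower seeds only: max(726/261, 33/6) = 5.5 servings → $4.12.
cottage cheese only: max(726/171, 33/16) = 4.246 servings → $3.18.
sunflower seeds + cottage cheese with both tight: 1.896 servings and 1.351 servings → $2.44.
Cheapest feasible corner: $2.44.

$2.44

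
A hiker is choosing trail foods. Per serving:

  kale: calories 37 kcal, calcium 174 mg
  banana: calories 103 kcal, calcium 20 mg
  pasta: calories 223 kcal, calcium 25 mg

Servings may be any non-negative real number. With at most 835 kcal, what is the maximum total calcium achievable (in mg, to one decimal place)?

Calcium per kcal: kale 4.703, banana 0.1942, pasta 0.1121.
With no serving limits, spend the whole calories allowance on kale: 835 kcal / 37 kcal × 174 mg = 3926.8 mg.

3926.8 mg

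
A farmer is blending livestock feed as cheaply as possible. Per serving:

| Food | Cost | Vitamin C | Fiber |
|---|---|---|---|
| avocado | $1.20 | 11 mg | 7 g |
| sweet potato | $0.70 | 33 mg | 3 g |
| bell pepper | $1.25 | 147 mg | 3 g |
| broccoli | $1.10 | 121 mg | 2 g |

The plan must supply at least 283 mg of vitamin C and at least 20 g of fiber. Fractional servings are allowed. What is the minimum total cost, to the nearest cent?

A basic optimal solution has at most two foods positive. Try each food alone and each pair with both targets met exactly.
avocado only: max(283/11, 20/7) = 25.73 servings → $30.87.
sweet potato only: max(283/33, 20/3) = 8.576 servings → $6.00.
bell pepper only: max(283/147, 20/3) = 6.667 servings → $8.33.
broccoli only: max(283/121, 20/2) = 10 servings → $11.00.
avocado + sweet potato: intersection lies outside the first quadrant.
avocado + bell pepper with both tight: 2.099 servings and 1.768 servings → $4.73.
avocado + broccoli with both tight: 2.247 servings and 2.135 servings → $5.04.
sweet potato + bell pepper with both tight: 6.114 servings and 0.5526 servings → $4.97.
sweet potato + broccoli with both tight: 6.242 servings and 0.6364 servings → $5.07.
bell pepper + broccoli with both targets exact would need a negative amount; discard.
Cheapest feasible corner: $4.73.

$4.73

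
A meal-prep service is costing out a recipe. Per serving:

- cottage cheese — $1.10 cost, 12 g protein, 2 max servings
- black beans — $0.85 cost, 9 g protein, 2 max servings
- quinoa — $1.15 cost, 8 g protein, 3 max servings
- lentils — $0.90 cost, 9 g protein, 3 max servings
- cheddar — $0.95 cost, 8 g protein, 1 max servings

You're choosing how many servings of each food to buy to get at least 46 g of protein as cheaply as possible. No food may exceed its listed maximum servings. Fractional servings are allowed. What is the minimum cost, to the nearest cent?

Cost per g of protein: cottage cheese $0.0917, black beans $0.0944, lentils $0.1000, cheddar $0.1187, quinoa $0.1437.
Take 2 servings of cottage cheese: +24.0 g protein for $2.20 (total $2.20, still need 22.0 g).
Take 2 servings of black beans: +18.0 g protein for $1.70 (total $3.90, still need 4.0 g).
Take 0.4444 servings of lentils: +4.0 g protein for $0.40 (total $4.30, still need 0.0 g).
Greedy by cheapest-per-g is optimal for a single linear constraint, so the minimum cost is $4.30.

$4.30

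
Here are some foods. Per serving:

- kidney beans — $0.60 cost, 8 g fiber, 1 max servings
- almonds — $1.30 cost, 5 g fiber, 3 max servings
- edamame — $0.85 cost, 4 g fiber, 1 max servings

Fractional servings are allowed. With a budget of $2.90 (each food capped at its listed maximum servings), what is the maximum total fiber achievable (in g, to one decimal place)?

Fiber per dollar: kidney beans 13.33, edamame 4.706, almonds 3.846.
Take 1 serving of kidney beans: spends $0.60, +8.0 g fiber (running total 8.0 g).
Take 1 serving of edamame: spends $0.85, +4.0 g fiber (running total 12.0 g).
Take 1.115 servings of almonds: spends $1.45, +5.6 g fiber (running total 17.6 g).
Greedy by best ratio exhausts the cost allowance optimally: 17.6 g.

17.6 g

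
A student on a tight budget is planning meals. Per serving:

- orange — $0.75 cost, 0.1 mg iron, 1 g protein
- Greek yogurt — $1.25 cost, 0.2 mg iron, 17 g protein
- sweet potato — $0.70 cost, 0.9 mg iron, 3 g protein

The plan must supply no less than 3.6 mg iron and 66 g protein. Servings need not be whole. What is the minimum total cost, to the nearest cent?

With two linear requirements the optimum uses one or two foods; enumerate the corners.
orange only: max(3.6/0.1, 66/1) = 66 servings → $49.50.
Greek yogurt only: max(3.6/0.2, 66/17) = 18 servings → $22.50.
sweet potato only: max(3.6/0.9, 66/3) = 22 servings → $15.40.
orange + Greek yogurt with both tight: 32 servings and 2 servings → $26.50.
orange + sweet potato: intersection lies outside the first quadrant.
Greek yogurt + sweet potato with both tight: 3.306 servings and 3.265 servings → $6.42.
Cheapest feasible corner: $6.42.

$6.42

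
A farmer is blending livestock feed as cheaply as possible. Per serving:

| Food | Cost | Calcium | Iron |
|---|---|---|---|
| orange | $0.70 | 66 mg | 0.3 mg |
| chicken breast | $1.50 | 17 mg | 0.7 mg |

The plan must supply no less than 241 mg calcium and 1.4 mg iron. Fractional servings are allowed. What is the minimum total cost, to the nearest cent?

$3.20

Minimising a linear cost over {calcium ≥ 241, iron ≥ 1.4, servings ≥ 0} — the optimum is at a vertex, using one or two foods.
orange only: max(241/66, 1.4/0.3) = 4.667 servings → $3.27.
chicken breast only: max(241/17, 1.4/0.7) = 14.18 servings → $21.26.
orange + chicken breast with both tight: 3.526 servings and 0.4891 servings → $3.20.
Cheapest feasible corner: $3.20.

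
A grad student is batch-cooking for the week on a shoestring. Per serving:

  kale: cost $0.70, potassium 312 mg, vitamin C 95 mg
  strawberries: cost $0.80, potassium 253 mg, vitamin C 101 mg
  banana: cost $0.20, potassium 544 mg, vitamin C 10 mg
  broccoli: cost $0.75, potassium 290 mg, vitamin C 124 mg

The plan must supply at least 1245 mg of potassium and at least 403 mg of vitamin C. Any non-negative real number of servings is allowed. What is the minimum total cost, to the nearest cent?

$2.52

With two linear requirements the optimum uses one or two foods; enumerate the corners.
kale only: max(1245/312, 403/95) = 4.242 servings → $2.97.
strawberries only: max(1245/253, 403/101) = 4.921 servings → $3.94.
banana only: max(1245/544, 403/10) = 40.3 servings → $8.06.
broccoli only: max(1245/290, 403/124) = 4.293 servings → $3.22.
kale + strawberries with both tight: 3.181 servings and 0.9979 servings → $3.03.
kale + banana with both targets exact would need a negative amount; discard.
kale + broccoli with both tight: 3.368 servings and 0.6699 servings → $2.86.
strawberries + banana with both tight: 3.945 servings and 0.4538 servings → $3.25.
strawberries + broccoli: the both-tight solution has a negative serving — not a feasible corner.
banana + broccoli with both tight: 0.581 servings and 3.203 servings → $2.52.
So the least-cost plan costs $2.52.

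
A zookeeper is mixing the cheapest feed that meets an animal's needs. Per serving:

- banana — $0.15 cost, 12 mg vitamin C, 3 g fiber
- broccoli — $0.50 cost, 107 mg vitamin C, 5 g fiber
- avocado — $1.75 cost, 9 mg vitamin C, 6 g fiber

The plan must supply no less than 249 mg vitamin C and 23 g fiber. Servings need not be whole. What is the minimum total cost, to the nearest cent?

An LP optimum is at a vertex; with two nutrient constraints at most two foods are used. Check each candidate.
banana only: max(249/12, 23/3) = 20.75 servings → $3.11.
broccoli only: max(249/107, 23/5) = 4.6 servings → $2.30.
avocado only: max(249/9, 23/6) = 27.67 servings → $48.42.
banana + broccoli with both tight: 4.659 servings and 1.805 servings → $1.60.
banana + avocado with both targets exact would need a negative amount; discard.
broccoli + avocado with both tight: 2.156 servings and 2.037 servings → $4.64.
Cheapest feasible corner: $1.60.

$1.60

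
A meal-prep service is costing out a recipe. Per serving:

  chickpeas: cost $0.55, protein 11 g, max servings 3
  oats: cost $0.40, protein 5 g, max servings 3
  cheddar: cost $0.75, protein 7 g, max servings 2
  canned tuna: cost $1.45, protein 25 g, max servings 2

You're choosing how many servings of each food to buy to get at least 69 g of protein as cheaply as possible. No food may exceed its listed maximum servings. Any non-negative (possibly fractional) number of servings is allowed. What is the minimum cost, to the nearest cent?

$3.74

Cost per g of protein: chickpeas $0.0500, canned tuna $0.0580, oats $0.0800, cheddar $0.1071.
Take 3 servings of chickpeas: +33.0 g protein for $1.65 (total $1.65, still need 36.0 g).
Take 1.44 servings of canned tuna: +36.0 g protein for $2.09 (total $3.74, still need 0.0 g).
Greedy by cheapest-per-g is optimal for a single linear constraint, so the minimum cost is $3.74.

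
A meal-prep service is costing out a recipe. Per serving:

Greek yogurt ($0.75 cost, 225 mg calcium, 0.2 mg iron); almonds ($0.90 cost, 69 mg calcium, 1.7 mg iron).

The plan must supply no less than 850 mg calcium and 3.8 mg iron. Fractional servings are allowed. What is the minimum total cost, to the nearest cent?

Minimising a linear cost over {calcium ≥ 850, iron ≥ 3.8, servings ≥ 0} — the optimum is at a vertex, using one or two foods.
Greek yogurt only: max(850/225, 3.8/0.2) = 19 servings → $14.25.
almonds only: max(850/69, 3.8/1.7) = 12.32 servings → $11.09.
Greek yogurt + almonds with both tight: 3.208 servings and 1.858 servings → $4.08.
Cheapest feasible corner: $4.08.

$4.08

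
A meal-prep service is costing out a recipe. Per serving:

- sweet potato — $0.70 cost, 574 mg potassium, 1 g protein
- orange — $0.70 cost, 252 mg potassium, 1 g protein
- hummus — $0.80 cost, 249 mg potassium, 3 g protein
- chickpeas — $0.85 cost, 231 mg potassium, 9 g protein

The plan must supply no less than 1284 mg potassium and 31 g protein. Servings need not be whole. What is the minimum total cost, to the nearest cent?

$3.47

A basic optimal solution has at most two foods positive. Try each food alone and each pair with both targets met exactly.
sweet potato only: max(1284/574, 31/1) = 31 servings → $21.70.
orange only: max(1284/252, 31/1) = 31 servings → $21.70.
hummus only: max(1284/249, 31/3) = 10.33 servings → $8.27.
chickpeas only: max(1284/231, 31/9) = 5.558 servings → $4.72.
sweet potato + orange with both targets exact would need a negative amount; discard.
sweet potato + hummus: intersection lies outside the first quadrant.
sweet potato + chickpeas with both tight: 0.8906 servings and 3.345 servings → $3.47.
orange + hummus with both targets exact would need a negative amount; discard.
orange + chickpeas with both tight: 2.158 servings and 3.205 servings → $4.23.
hummus + chickpeas with both tight: 2.839 servings and 2.498 servings → $4.39.
Cheapest feasible corner: $3.47.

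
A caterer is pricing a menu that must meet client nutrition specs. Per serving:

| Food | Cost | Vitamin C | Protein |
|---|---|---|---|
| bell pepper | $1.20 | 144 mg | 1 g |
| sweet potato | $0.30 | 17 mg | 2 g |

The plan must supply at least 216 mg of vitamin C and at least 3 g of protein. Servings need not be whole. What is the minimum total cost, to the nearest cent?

A basic optimal solution has at most two foods positive. Try each food alone and each pair with both targets met exactly.
bell pepper only: max(216/144, 3/1) = 3 servings → $3.60.
sweet potato only: max(216/17, 3/2) = 12.71 servings → $3.81.
bell pepper + sweet potato with both tight: 1.406 servings and 0.797 servings → $1.93.
Cheapest feasible corner: $1.93.

$1.93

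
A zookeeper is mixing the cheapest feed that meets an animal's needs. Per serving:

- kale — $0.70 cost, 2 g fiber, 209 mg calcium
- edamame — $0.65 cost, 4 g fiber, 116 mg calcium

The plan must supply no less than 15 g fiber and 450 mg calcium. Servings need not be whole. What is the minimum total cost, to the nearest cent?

The cheapest plan sits at a corner of the feasible region — with two constraints it uses at most two foods.
kale only: max(15/2, 450/209) = 7.5 servings → $5.25.
edamame only: max(15/4, 450/116) = 3.879 servings → $2.52.
kale + edamame with both tight: 0.09934 servings and 3.7 servings → $2.47.
Cheapest feasible corner: $2.47.

$2.47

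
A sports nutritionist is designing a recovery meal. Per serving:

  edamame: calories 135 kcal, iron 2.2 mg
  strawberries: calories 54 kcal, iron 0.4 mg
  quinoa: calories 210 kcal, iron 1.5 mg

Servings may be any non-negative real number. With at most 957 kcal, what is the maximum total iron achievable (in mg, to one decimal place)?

15.6 mg

Iron per kcal: edamame 0.0163, strawberries 0.007407, quinoa 0.007143.
With no serving limits, spend the whole calories allowance on edamame: 957 kcal / 135 kcal × 2.2 mg = 15.6 mg.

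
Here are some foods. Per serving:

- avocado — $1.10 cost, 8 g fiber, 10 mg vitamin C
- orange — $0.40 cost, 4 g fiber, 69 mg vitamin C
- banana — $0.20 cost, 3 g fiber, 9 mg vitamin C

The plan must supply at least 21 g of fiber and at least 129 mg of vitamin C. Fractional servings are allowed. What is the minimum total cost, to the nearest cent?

$1.55

This is a tiny linear program; its minimum lies at a vertex of the feasible set. List the vertices and price them.
avocado only: max(21/8, 129/10) = 12.9 servings → $14.19.
orange only: max(21/4, 129/69) = 5.25 servings → $2.10.
banana only: max(21/3, 129/9) = 14.33 servings → $2.87.
avocado + orange with both tight: 1.822 servings and 1.605 servings → $2.65.
avocado + banana with both targets exact would need a negative amount; discard.
orange + banana with both tight: 1.158 servings and 5.456 servings → $1.55.
The minimum over all feasible corners is $1.55.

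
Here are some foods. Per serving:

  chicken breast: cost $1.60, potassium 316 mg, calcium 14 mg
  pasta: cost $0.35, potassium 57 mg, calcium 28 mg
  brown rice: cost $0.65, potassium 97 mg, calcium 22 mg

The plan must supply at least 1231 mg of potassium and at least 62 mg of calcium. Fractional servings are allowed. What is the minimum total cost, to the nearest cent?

At the optimum either one food covers both requirements or two foods hit both targets exactly; no other combination can be cheaper.
chicken breast only: max(1231/316, 62/14) = 4.429 servings → $7.09.
pasta only: max(1231/57, 62/28) = 21.6 servings → $7.56.
brown rice only: max(1231/97, 62/22) = 12.69 servings → $8.25.
chicken breast + pasta with both tight: 3.843 servings and 0.2929 servings → $6.25.
chicken breast + brown rice with both tight: 3.766 servings and 0.4215 servings → $6.30.
pasta + brown rice: the both-tight solution has a negative serving — not a feasible corner.
Cheapest feasible corner: $6.25.

$6.25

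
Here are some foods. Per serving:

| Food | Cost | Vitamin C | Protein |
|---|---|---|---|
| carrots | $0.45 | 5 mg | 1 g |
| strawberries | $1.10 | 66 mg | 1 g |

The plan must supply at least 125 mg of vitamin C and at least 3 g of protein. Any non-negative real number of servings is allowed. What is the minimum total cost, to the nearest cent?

Compare the cost at each extreme point of the feasible region.
carrots only: max(125/5, 3/1) = 25 servings → $11.25.
strawberries only: max(125/66, 3/1) = 3 servings → $3.30.
carrots + strawberries with both tight: 1.197 servings and 1.803 servings → $2.52.
The minimum over all feasible corners is $2.52.

$2.52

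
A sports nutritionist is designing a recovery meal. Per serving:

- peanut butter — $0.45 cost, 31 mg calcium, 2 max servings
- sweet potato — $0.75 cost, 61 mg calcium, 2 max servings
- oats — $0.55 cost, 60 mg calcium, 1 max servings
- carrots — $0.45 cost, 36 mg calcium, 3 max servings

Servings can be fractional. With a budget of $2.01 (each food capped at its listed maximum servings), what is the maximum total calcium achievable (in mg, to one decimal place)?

Calcium per dollar: oats 109.1, sweet potato 81.33, carrots 80, peanut butter 68.89.
Take 1 serving of oats: spends $0.55, +60.0 mg calcium (running total 60.0 mg).
Take 1.947 servings of sweet potato: spends $1.46, +118.7 mg calcium (running total 178.7 mg).
Filling greedily by calcium-per-dollar is optimal for one linear limit, giving 178.7 mg.

178.7 mg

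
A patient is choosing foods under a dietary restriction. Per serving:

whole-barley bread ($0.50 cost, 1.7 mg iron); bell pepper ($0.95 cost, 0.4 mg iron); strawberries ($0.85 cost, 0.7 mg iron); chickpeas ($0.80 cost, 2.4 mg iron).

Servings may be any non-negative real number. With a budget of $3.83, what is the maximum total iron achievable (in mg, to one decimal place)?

13.0 mg

Iron per dollar: whole-barley bread 3.4, chickpeas 3, strawberries 0.8235, bell pepper 0.4211.
With no serving limits, spend the whole cost allowance on whole-barley bread: $3.83 / $0.50 × 1.7 mg = 13.0 mg.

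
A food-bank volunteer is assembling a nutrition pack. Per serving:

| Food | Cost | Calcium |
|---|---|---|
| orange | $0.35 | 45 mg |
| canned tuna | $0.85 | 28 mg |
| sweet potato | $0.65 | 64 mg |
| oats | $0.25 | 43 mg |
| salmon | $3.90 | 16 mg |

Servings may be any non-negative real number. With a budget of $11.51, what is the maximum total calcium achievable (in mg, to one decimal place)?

Calcium per dollar: oats 172, orange 128.6, sweet potato 98.46, canned tuna 32.94, salmon 4.103.
With no serving limits, spend the whole cost allowance on oats: $11.51 / $0.25 × 43 mg = 1979.7 mg.

1979.7 mg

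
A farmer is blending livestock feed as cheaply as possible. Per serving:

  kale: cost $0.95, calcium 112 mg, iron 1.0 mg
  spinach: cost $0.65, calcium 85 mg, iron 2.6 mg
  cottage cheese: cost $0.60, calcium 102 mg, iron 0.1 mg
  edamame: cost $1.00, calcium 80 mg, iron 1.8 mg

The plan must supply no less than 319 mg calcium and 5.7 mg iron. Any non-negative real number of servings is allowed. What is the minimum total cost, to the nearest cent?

$2.20

Minimising a linear cost over {calcium ≥ 319, iron ≥ 5.7, servings ≥ 0} — the optimum is at a vertex, using one or two foods.
kale only: max(319/112, 5.7/1.0) = 5.7 servings → $5.42.
spinach only: max(319/85, 5.7/2.6) = 3.753 servings → $2.44.
cottage cheese only: max(319/102, 5.7/0.1) = 57 servings → $34.20.
edamame only: max(319/80, 5.7/1.8) = 3.987 servings → $3.99.
kale + spinach with both tight: 1.673 servings and 1.549 servings → $2.60.
kale + cottage cheese: the both-tight solution has a negative serving — not a feasible corner.
kale + edamame with both tight: 0.972 servings and 2.627 servings → $3.55.
spinach + cottage cheese with both tight: 2.141 servings and 1.344 servings → $2.20.
spinach + edamame with both targets exact would need a negative amount; discard.
cottage cheese + edamame with both tight: 0.6731 servings and 3.129 servings → $3.53.
So the least-cost plan costs $2.20.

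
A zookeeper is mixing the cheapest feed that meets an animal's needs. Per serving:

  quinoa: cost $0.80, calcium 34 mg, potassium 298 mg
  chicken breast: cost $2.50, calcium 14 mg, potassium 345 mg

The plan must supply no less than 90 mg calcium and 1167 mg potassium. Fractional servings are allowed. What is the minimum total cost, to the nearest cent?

$3.13

quinoa only: max(90/34, 1167/298) = 3.916 servings → $3.13.
chicken breast only: max(90/14, 1167/345) = 6.429 servings → $16.07.
quinoa + chicken breast with both tight: 1.947 servings and 1.701 servings → $5.81.
Cheapest feasible corner: $3.13.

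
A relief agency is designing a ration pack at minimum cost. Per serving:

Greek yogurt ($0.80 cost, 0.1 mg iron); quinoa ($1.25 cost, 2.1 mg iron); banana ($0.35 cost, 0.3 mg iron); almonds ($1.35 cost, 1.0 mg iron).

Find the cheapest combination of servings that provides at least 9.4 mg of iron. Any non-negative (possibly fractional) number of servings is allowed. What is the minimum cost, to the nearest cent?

Cost per mg of iron: quinoa $0.5952, banana $1.1667, almonds $1.3500, Greek yogurt $8.0000.
With no serving limits, use only quinoa: 9.4 mg / 2.1 mg = 4.476 servings × $1.25 = $5.60.

$5.60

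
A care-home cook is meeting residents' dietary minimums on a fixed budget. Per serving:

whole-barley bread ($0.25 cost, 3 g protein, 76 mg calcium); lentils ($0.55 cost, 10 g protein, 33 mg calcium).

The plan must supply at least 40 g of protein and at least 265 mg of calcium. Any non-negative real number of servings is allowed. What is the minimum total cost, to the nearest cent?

whole-barley bread only: max(40/3, 265/76) = 13.33 servings → $3.33.
lentils only: max(40/10, 265/33) = 8.03 servings → $4.42.
whole-barley bread + lentils with both tight: 2.012 servings and 3.396 servings → $2.37.
Cheapest feasible corner: $2.37.

$2.37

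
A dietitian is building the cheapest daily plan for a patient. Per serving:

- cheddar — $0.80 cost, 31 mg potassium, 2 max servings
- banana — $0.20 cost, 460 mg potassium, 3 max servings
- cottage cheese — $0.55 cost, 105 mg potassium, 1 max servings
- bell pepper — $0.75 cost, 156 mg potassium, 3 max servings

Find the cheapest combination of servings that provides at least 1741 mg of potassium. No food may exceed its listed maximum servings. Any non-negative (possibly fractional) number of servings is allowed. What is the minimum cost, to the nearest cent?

Cost per mg of potassium: banana $0.0004, bell pepper $0.0048, cottage cheese $0.0052, cheddar $0.0258.
Take 3 servings of banana: +1380.0 mg potassium for $0.60 (total $0.60, still need 361.0 mg).
Take 2.314 servings of bell pepper: +361.0 mg potassium for $1.74 (total $2.34, still need 0.0 mg).
Greedy by cheapest-per-mg is optimal for a single linear constraint, so the minimum cost is $2.34.

$2.34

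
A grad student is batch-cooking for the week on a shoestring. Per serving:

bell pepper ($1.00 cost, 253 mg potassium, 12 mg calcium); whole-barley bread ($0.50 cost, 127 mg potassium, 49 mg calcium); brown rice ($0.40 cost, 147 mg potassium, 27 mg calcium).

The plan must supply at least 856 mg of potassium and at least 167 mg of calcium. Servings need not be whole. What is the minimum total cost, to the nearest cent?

$2.39

For a min-cost LP with two ≥-constraints, a basic feasible solution has at most two positive variables.
bell pepper only: max(856/253, 167/12) = 13.92 servings → $13.92.
whole-barley bread only: max(856/127, 167/49) = 6.74 servings → $3.37.
brown rice only: max(856/147, 167/27) = 6.185 servings → $2.47.
bell pepper + whole-barley bread with both tight: 1.907 servings and 2.941 servings → $3.38.
bell pepper + brown rice: intersection lies outside the first quadrant.
whole-barley bread + brown rice with both tight: 0.3808 servings and 5.494 servings → $2.39.
So the least-cost plan costs $2.39.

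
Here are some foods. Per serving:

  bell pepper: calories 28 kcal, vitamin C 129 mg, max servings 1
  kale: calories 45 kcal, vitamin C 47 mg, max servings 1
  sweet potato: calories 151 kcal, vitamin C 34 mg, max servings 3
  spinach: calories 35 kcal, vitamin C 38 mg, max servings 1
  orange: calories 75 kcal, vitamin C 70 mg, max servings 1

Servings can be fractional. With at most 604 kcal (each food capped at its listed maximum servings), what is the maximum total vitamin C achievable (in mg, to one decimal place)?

378.8 mg

Vitamin C per kcal: bell pepper 4.607, spinach 1.086, kale 1.044, orange 0.9333, sweet potato 0.2252.
Take 1 serving of bell pepper: uses 28 kcal, +129.0 mg vitamin C (running total 129.0 mg).
Take 1 serving of spinach: uses 35 kcal, +38.0 mg vitamin C (running total 167.0 mg).
Take 1 serving of kale: uses 45 kcal, +47.0 mg vitamin C (running total 214.0 mg).
Take 1 serving of orange: uses 75 kcal, +70.0 mg vitamin C (running total 284.0 mg).
Take 2.788 servings of sweet potato: uses 421 kcal, +94.8 mg vitamin C (running total 378.8 mg).
Filling greedily by vitamin C-per-kcal is optimal for one linear limit, giving 378.8 mg.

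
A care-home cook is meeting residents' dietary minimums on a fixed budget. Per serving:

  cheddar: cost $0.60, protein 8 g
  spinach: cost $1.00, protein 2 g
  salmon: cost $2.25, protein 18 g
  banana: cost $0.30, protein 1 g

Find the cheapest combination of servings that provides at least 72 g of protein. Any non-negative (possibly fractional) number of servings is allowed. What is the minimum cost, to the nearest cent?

$5.40

Cost per g of protein: cheddar $0.0750, salmon $0.1250, banana $0.3000, spinach $0.5000.
With no serving limits, use only cheddar: 72 g / 8 g = 9 servings × $0.60 = $5.40.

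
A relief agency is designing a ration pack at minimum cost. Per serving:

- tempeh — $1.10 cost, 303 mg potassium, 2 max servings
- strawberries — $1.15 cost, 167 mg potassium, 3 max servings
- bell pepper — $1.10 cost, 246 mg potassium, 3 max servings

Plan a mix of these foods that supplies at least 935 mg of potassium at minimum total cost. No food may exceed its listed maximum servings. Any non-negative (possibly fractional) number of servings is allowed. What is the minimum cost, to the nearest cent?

$3.67

Cost per mg of potassium: tempeh $0.0036, bell pepper $0.0045, strawberries $0.0069.
Take 2 servings of tempeh: +606.0 mg potassium for $2.20 (total $2.20, still need 329.0 mg).
Take 1.337 servings of bell pepper: +329.0 mg potassium for $1.47 (total $3.67, still need 0.0 mg).
Filling from the cheapest source first is optimal under one linear minimum: $3.67.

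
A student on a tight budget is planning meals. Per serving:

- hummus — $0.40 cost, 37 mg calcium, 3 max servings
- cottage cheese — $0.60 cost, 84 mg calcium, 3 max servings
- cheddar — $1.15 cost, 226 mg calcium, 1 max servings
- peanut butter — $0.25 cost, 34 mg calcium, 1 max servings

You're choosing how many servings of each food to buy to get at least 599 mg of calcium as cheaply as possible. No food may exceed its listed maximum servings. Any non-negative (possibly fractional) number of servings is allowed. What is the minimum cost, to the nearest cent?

Cost per mg of calcium: cheddar $0.0051, cottage cheese $0.0071, peanut butter $0.0074, hummus $0.0108.
Take 1 serving of cheddar: +226.0 mg calcium for $1.15 (total $1.15, still need 373.0 mg).
Take 3 servings of cottage cheese: +252.0 mg calcium for $1.80 (total $2.95, still need 121.0 mg).
Take 1 serving of peanut butter: +34.0 mg calcium for $0.25 (total $3.20, still need 87.0 mg).
Take 2.351 servings of hummus: +87.0 mg calcium for $0.94 (total $4.14, still need 0.0 mg).
Greedy by cheapest-per-mg is optimal for a single linear constraint, so the minimum cost is $4.14.

$4.14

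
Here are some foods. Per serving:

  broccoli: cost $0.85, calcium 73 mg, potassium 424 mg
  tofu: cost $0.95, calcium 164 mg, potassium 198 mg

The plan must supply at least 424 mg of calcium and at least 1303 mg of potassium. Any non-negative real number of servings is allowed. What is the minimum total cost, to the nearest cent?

With two linear requirements the optimum uses one or two foods; enumerate the corners.
broccoli only: max(424/73, 1303/424) = 5.808 servings → $4.94.
tofu only: max(424/164, 1303/198) = 6.581 servings → $6.25.
broccoli + tofu with both tight: 2.355 servings and 1.537 servings → $3.46.
Cheapest feasible corner: $3.46.

$3.46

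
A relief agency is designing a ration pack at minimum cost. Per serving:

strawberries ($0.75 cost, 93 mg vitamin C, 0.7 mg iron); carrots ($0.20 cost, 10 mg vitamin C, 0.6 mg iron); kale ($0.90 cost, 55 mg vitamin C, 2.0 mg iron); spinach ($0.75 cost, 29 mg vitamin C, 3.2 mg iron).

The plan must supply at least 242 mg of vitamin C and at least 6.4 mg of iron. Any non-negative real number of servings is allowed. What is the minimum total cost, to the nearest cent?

A basic optimal solution has at most two foods positive. Try each food alone and each pair with both targets met exactly.
strawberries only: max(242/93, 6.4/0.7) = 9.143 servings → $6.86.
carrots only: max(242/10, 6.4/0.6) = 24.2 servings → $4.84.
kale only: max(242/55, 6.4/2.0) = 4.4 servings → $3.96.
spinach only: max(242/29, 6.4/3.2) = 8.345 servings → $6.26.
strawberries + carrots with both tight: 1.664 servings and 8.725 servings → $2.99.
strawberries + kale with both tight: 0.8949 servings and 2.887 servings → $3.27.
strawberries + spinach with both tight: 2.123 servings and 1.536 servings → $2.74.
carrots + kale: intersection lies outside the first quadrant.
carrots + spinach: the both-tight solution has a negative serving — not a feasible corner.
kale + spinach: the both-tight solution has a negative serving — not a feasible corner.
So the least-cost plan costs $2.74.

$2.74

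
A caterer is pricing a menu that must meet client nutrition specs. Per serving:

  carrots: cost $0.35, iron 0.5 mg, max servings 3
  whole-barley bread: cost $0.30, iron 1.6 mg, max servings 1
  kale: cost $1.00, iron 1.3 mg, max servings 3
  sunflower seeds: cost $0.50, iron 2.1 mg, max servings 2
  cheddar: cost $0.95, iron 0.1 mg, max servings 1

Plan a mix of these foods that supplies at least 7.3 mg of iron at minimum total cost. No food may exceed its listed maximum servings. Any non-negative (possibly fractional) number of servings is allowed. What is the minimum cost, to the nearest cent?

Cost per mg of iron: whole-barley bread $0.1875, sunflower seeds $0.2381, carrots $0.7000, kale $0.7692, cheddar $9.5000.
Take 1 serving of whole-barley bread: +1.6 mg iron for $0.30 (total $0.30, still need 5.7 mg).
Take 2 servings of sunflower seeds: +4.2 mg iron for $1.00 (total $1.30, still need 1.5 mg).
Take 3 servings of carrots: +1.5 mg iron for $1.05 (total $2.35, still need 0.0 mg).
Filling from the cheapest source first is optimal under one linear minimum: $2.35.

$2.35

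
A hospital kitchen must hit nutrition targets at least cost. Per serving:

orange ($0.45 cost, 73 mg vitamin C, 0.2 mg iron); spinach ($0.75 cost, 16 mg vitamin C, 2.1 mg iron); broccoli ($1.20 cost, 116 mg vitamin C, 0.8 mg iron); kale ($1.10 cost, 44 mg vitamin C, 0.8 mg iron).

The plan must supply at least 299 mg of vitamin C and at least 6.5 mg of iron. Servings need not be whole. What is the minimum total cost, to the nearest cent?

With two linear requirements the optimum uses one or two foods; enumerate the corners.
orange only: max(299/73, 6.5/0.2) = 32.5 servings → $14.62.
spinach only: max(299/16, 6.5/2.1) = 18.69 servings → $14.02.
broccoli only: max(299/116, 6.5/0.8) = 8.125 servings → $9.75.
kale only: max(299/44, 6.5/0.8) = 8.125 servings → $8.94.
orange + spinach with both tight: 3.49 servings and 2.763 servings → $3.64.
orange + broccoli with both targets exact would need a negative amount; discard.
orange + kale: intersection lies outside the first quadrant.
spinach + broccoli with both tight: 2.231 servings and 2.27 servings → $4.40.
spinach + kale with both tight: 0.5879 servings and 6.582 servings → $7.68.
broccoli + kale with both targets exact would need a negative amount; discard.
Cheapest feasible corner: $3.64.

$3.64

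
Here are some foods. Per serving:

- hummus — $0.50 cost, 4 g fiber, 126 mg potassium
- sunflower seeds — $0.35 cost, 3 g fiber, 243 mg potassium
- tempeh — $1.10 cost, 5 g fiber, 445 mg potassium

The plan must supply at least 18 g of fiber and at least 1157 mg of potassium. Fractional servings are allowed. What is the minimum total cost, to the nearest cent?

Minimising a linear cost over {fiber ≥ 18, potassium ≥ 1157, servings ≥ 0} — the optimum is at a vertex, using one or two foods.
hummus only: max(18/4, 1157/126) = 9.183 servings → $4.59.
sunflower seeds only: max(18/3, 1157/243) = 6 servings → $2.10.
tempeh only: max(18/5, 1157/445) = 3.6 servings → $3.96.
hummus + sunflower seeds with both tight: 1.52 servings and 3.973 servings → $2.15.
hummus + tempeh with both tight: 1.935 servings and 2.052 servings → $3.22.
sunflower seeds + tempeh: intersection lies outside the first quadrant.
The minimum over all feasible corners is $2.10.

$2.10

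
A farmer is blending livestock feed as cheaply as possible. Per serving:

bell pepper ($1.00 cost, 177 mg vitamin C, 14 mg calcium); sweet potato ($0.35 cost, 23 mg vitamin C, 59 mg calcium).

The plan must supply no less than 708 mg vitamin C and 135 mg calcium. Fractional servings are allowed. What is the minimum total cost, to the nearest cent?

$4.30

Compare the cost at each extreme point of the feasible region.
bell pepper only: max(708/177, 135/14) = 9.643 servings → $9.64.
sweet potato only: max(708/23, 135/59) = 30.78 servings → $10.77.
bell pepper + sweet potato with both tight: 3.82 servings and 1.382 servings → $4.30.
Cheapest feasible corner: $4.30.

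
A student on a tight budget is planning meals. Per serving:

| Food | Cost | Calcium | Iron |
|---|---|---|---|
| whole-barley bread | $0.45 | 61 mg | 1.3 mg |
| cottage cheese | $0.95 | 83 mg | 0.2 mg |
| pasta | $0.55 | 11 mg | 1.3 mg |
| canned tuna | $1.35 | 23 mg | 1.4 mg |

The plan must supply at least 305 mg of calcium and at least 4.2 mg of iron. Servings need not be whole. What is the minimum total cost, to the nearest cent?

For a min-cost LP with two ≥-constraints, a basic feasible solution has at most two positive variables.
whole-barley bread only: max(305/61, 4.2/1.3) = 5 servings → $2.25.
cottage cheese only: max(305/83, 4.2/0.2) = 21 servings → $19.95.
pasta only: max(305/11, 4.2/1.3) = 27.73 servings → $15.25.
canned tuna only: max(305/23, 4.2/1.4) = 13.26 servings → $17.90.
whole-barley bread + cottage cheese with both tight: 3.005 servings and 1.466 servings → $2.75.
whole-barley bread + pasta with both targets exact would need a negative amount; discard.
whole-barley bread + canned tuna with both targets exact would need a negative amount; discard.
cottage cheese + pasta with both tight: 3.314 servings and 2.721 servings → $4.64.
cottage cheese + canned tuna with both tight: 2.961 servings and 2.577 servings → $6.29.
pasta + canned tuna: intersection lies outside the first quadrant.
The minimum over all feasible corners is $2.25.

$2.25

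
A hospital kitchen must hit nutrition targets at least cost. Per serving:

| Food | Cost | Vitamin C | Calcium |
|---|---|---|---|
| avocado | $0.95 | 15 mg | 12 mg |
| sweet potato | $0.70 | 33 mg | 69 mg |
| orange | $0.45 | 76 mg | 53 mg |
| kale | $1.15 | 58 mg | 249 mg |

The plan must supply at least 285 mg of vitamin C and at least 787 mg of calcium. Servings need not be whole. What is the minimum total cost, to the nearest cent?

$3.96

Compare the cost at each extreme point of the feasible region.
avocado only: max(285/15, 787/12) = 65.58 servings → $62.30.
sweet potato only: max(285/33, 787/69) = 11.41 servings → $7.98.
orange only: max(285/76, 787/53) = 14.85 servings → $6.68.
kale only: max(285/58, 787/249) = 4.914 servings → $5.65.
avocado + sweet potato: intersection lies outside the first quadrant.
avocado + orange with both targets exact would need a negative amount; discard.
avocado + kale with both tight: 8.331 servings and 2.759 servings → $11.09.
sweet potato + orange with both targets exact would need a negative amount; discard.
sweet potato + kale with both tight: 6.007 servings and 1.496 servings → $5.93.
orange + kale with both tight: 1.597 servings and 2.821 servings → $3.96.
So the least-cost plan costs $3.96.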